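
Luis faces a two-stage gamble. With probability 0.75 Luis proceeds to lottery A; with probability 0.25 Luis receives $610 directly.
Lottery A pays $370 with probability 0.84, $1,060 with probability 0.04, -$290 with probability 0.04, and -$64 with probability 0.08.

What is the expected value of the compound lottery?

EV(A) = 0.84 × 370 + 0.04 × 1060 + 0.04 × (-290) + 0.08 × (-64) = 310.8 + 42.4 − 11.6 − 5.12 = 336.48
Branch B: 610 (certain)
Overall = 0.75 × 336.48 + 0.25 × 610 = 252.36 + 152.5 = 404.86

$404.86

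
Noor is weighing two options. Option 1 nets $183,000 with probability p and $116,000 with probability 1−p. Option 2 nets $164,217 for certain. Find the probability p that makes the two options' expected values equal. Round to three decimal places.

p = 0.720

p·183000 + (1−p)·116000 = 164217
67000p + 116000 = 164217
p = (164217 − 116000) / 67000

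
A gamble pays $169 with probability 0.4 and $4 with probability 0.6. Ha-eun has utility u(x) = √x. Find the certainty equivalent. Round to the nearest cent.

$40.96

E[u] = 0.4·√169 + 0.6·√4 = 0.4·13 + 0.6·2 = 6.4
CE = (6.4)² = 40.96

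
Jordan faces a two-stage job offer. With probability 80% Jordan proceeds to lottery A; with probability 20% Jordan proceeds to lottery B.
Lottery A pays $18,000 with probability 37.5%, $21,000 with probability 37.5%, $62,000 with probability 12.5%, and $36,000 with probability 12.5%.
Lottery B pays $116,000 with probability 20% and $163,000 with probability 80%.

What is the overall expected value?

EV(A) = 0.375 × 18000 + 0.375 × 21000 + 0.125 × 62000 + 0.125 × 36000 = 6750 + 7875 + 7750 + 4500 = 26875
EV(B) = 0.2 × 116000 + 0.8 × 163000 = 23200 + 130400 = 153600
Overall = 0.8 × 26875 + 0.2 × 153600 = 21500 + 30720 = 52220

$52,220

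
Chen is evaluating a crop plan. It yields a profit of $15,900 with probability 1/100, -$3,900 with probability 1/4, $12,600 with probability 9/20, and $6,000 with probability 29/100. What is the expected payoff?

EV = 1/100 × 15900 + 1/4 × (-3900) + 9/20 × 12600 + 29/100 × 6000 = 159 − 975 + 5670 + 1740 = 6594

$6,594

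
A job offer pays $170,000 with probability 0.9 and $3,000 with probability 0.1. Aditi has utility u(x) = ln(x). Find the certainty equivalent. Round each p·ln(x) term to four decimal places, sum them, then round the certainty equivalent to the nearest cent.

E[u] = 0.9·ln(170000) + 0.1·ln(3000) = 10.8392 + 0.8006 = 11.6398
CE = e^11.6398 ≈ 113527.46

$113,527.46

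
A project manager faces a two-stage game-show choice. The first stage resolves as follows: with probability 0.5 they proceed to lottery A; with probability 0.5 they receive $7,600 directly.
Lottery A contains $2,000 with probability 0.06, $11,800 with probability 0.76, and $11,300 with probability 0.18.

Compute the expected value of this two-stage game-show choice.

$9,361

EV(A) = 0.06 × 2000 + 0.76 × 11800 + 0.18 × 11300 = 120 + 8968 + 2034 = 11122
Branch B: 7600 (certain)
Overall = 0.5 × 11122 + 0.5 × 7600 = 5561 + 3800 = 9361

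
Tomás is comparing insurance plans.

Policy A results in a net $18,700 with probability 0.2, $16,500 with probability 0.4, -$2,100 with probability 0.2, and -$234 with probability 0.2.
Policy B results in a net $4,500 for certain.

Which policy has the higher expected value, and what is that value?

Policy A = 0.2 × 18700 + 0.4 × 16500 + 0.2 × (-2100) + 0.2 × (-234) = 3740 + 6600 − 420 − 46.8 = 9873.2
Policy B: 4500 (certain)

Policy A ($9,873.20)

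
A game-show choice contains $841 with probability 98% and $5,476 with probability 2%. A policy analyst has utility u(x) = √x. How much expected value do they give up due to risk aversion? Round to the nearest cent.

E[u] = 0.98·√841 + 0.02·√5476 = 0.98·29 + 0.02·74 = 29.9
CE = (29.9)² = 894.01
Risk premium = EV − CE = 933.7 − 894.01 = 39.69

$39.69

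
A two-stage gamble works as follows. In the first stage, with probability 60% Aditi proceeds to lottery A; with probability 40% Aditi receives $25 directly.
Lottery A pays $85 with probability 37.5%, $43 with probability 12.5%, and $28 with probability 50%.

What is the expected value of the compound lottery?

EV(A) = 0.375 × 85 + 0.125 × 43 + 0.5 × 28 = 31.875 + 5.375 + 14 = 51.25
Branch B: 25 (certain)
Overall = 0.6 × 51.25 + 0.4 × 25 = 30.75 + 10 = 40.75

$40.75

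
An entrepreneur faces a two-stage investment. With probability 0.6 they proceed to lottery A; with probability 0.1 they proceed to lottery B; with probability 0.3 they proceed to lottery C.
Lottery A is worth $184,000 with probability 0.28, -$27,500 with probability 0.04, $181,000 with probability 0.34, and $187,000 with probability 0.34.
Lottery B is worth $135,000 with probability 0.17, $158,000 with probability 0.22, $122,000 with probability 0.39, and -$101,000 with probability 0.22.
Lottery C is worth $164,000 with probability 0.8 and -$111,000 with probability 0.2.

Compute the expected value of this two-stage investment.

$146,331

EV(A) = 0.28 × 184000 + 0.04 × (-27500) + 0.34 × 181000 + 0.34 × 187000 = 51520 − 1100 + 61540 + 63580 = 175540
EV(B) = 0.17 × 135000 + 0.22 × 158000 + 0.39 × 122000 + 0.22 × (-101000) = 22950 + 34760 + 47580 − 22220 = 83070
EV(C) = 0.8 × 164000 + 0.2 × (-111000) = 131200 − 22200 = 109000
Overall = 0.6 × 175540 + 0.1 × 83070 + 0.3 × 109000 = 105324 + 8307 + 32700 = 146331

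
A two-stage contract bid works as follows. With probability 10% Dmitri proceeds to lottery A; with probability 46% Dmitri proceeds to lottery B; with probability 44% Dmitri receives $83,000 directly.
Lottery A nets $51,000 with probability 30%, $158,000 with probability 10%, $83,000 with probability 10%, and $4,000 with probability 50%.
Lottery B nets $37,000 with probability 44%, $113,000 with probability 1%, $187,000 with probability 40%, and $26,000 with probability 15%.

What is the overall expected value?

EV(A) = 0.3 × 51000 + 0.1 × 158000 + 0.1 × 83000 + 0.5 × 4000 = 15300 + 15800 + 8300 + 2000 = 41400
EV(B) = 0.44 × 37000 + 0.01 × 113000 + 0.4 × 187000 + 0.15 × 26000 = 16280 + 1130 + 74800 + 3900 = 96110
Branch C: 83000 (certain)
Overall = 0.1 × 41400 + 0.46 × 96110 + 0.44 × 83000 = 4140 + 44210.6 + 36520 = 84870.6

$84,870.60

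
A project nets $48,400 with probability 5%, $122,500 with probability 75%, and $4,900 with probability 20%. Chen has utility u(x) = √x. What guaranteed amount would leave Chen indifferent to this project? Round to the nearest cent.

$82,656.25

E[u] = 0.05·√48400 + 0.75·√122500 + 0.2·√4900 = 0.05·220 + 0.75·350 + 0.2·70 = 287.5
CE = (287.5)² = 82656.25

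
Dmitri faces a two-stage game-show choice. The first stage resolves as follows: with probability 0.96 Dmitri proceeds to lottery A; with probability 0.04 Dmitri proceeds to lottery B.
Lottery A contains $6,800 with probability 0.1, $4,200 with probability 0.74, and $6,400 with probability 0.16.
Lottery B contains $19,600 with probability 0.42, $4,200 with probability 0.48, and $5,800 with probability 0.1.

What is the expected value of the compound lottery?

EV(A) = 0.1 × 6800 + 0.74 × 4200 + 0.16 × 6400 = 680 + 3108 + 1024 = 4812
EV(B) = 0.42 × 19600 + 0.48 × 4200 + 0.1 × 5800 = 8232 + 2016 + 580 = 10828
Overall = 0.96 × 4812 + 0.04 × 10828 = 4619.52 + 433.12 = 5052.64

$5,052.64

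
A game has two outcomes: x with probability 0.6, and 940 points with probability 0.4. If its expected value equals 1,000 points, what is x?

x = 1,040 points

0.6·x + 0.4·940 = 1000
0.6·x = 1000 − 376 = 624
x = 624 / 0.6 = 1040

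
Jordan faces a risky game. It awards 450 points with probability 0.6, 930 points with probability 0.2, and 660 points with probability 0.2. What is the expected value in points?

EV = 0.6 × 450 + 0.2 × 930 + 0.2 × 660 = 270 + 186 + 132 = 588

588 points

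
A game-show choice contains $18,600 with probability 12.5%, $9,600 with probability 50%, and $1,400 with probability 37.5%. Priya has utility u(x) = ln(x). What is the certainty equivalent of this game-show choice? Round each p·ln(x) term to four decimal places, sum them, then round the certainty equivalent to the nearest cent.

$5,065.97

E[u] = 0.125·ln(18600) + 0.5·ln(9600) + 0.375·ln(1400) = 1.2289 + 4.5848 + 2.7166 = 8.5303
CE = e^8.5303 ≈ 5065.97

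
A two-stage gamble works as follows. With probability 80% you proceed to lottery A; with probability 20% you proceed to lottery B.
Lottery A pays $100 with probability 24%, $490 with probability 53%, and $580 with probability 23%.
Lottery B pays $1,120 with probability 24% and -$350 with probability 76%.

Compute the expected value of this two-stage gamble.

$334.24

EV(A) = 0.24 × 100 + 0.53 × 490 + 0.23 × 580 = 24 + 259.7 + 133.4 = 417.1
EV(B) = 0.24 × 1120 + 0.76 × (-350) = 268.8 − 266 = 2.8
Overall = 0.8 × 417.1 + 0.2 × 2.8 = 333.68 + 0.56 = 334.24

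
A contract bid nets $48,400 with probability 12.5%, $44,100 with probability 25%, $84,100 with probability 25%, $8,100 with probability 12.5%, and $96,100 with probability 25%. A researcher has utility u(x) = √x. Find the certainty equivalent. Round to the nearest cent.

$58,201.56

E[u] = 0.125·√48400 + 0.25·√44100 + 0.25·√84100 + 0.125·√8100 + 0.25·√96100 = 0.125·220 + 0.25·210 + 0.25·290 + 0.125·90 + 0.25·310 = 241.25
CE = (241.25)² = 58201.5625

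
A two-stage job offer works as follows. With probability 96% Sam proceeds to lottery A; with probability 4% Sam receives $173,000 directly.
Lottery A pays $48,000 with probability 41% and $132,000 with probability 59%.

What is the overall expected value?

EV(A) = 0.41 × 48000 + 0.59 × 132000 = 19680 + 77880 = 97560
Branch B: 173000 (certain)
Overall = 0.96 × 97560 + 0.04 × 173000 = 93657.6 + 6920 = 100577.6

$100,577.60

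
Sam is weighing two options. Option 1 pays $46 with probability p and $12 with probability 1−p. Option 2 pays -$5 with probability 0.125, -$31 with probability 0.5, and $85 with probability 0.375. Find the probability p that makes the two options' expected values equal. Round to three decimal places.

EV(Option 2) = 0.125 × (-5) + 0.5 × (-31) + 0.375 × 85 = -0.625 − 15.5 + 31.875 = 15.75
p·46 + (1−p)·12 = 15.75
34p + 12 = 15.75
p = (15.75 − 12) / 34

p = 0.110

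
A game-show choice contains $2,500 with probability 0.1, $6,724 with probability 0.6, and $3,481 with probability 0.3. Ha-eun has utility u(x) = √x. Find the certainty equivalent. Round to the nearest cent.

$5,169.61

E[u] = 0.1·√2500 + 0.6·√6724 + 0.3·√3481 = 0.1·50 + 0.6·82 + 0.3·59 = 71.9
CE = (71.9)² = 5169.61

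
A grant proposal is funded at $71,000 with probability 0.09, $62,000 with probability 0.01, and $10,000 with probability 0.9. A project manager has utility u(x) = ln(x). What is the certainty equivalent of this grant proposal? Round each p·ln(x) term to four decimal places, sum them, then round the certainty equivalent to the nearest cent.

$12,147.76

E[u] = 0.09·ln(71000) + 0.01·ln(62000) + 0.9·ln(10000) = 1.0053 + 0.1103 + 8.2893 = 9.4049
CE = e^9.4049 ≈ 12147.76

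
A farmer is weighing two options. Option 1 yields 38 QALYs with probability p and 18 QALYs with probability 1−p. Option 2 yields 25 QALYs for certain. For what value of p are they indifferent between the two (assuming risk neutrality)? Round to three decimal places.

p·38 + (1−p)·18 = 25
20p + 18 = 25
p = (25 − 18) / 20

p = 0.350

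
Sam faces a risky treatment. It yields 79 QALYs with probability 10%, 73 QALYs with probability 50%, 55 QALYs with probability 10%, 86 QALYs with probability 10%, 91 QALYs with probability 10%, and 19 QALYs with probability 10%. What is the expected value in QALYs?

69.5 QALYs

EV = 0.1 × 79 + 0.5 × 73 + 0.1 × 55 + 0.1 × 86 + 0.1 × 91 + 0.1 × 19 = 7.9 + 36.5 + 5.5 + 8.6 + 9.1 + 1.9 = 69.5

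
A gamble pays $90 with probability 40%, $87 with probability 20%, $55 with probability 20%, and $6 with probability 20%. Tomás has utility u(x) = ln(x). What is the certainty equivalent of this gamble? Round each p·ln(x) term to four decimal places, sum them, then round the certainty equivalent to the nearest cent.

$47.13

E[u] = 0.4·ln(90) + 0.2·ln(87) + 0.2·ln(55) + 0.2·ln(6) = 1.7999 + 0.8932 + 0.8015 + 0.3584 = 3.8530
CE = e^3.8530 ≈ 47.13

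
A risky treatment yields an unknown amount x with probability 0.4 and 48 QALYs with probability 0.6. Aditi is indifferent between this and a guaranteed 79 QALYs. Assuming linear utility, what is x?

0.4·x + 0.6·48 = 79
0.4·x = 79 − 28.8 = 50.2
x = 50.2 / 0.4 = 125.5

x = 125.5 QALYs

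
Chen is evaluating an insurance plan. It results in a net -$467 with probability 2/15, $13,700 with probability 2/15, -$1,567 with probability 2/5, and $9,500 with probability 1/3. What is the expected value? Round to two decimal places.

EV = 2/15 × (-467) + 2/15 × 13700 + 2/5 × (-1567) + 1/3 × 9500 = -62.2667 + 1826.6667 − 626.8 + 3166.6667 = 4304.2667

$4,304.27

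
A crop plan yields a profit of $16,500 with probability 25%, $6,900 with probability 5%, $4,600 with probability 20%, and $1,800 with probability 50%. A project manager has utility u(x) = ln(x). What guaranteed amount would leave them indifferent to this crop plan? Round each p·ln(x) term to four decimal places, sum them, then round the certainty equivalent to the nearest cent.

$4,041.62

E[u] = 0.25·ln(16500) + 0.05·ln(6900) + 0.2·ln(4600) + 0.5·ln(1800) = 2.4278 + 0.4420 + 1.6868 + 3.7478 = 8.3044
CE = e^8.3044 ≈ 4041.62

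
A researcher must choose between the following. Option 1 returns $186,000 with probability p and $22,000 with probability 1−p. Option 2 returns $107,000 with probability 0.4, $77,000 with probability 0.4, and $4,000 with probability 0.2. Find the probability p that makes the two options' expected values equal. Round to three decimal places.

EV(Option 2) = 0.4 × 107000 + 0.4 × 77000 + 0.2 × 4000 = 42800 + 30800 + 800 = 74400
p·186000 + (1−p)·22000 = 74400
164000p + 22000 = 74400
p = (74400 − 22000) / 164000

p = 0.320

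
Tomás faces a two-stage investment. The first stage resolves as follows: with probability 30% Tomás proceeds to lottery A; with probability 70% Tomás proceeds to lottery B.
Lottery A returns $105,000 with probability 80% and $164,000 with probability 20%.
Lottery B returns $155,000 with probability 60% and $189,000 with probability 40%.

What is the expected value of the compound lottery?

EV(A) = 0.8 × 105000 + 0.2 × 164000 = 84000 + 32800 = 116800
EV(B) = 0.6 × 155000 + 0.4 × 189000 = 93000 + 75600 = 168600
Overall = 0.3 × 116800 + 0.7 × 168600 = 35040 + 118020 = 153060

$153,060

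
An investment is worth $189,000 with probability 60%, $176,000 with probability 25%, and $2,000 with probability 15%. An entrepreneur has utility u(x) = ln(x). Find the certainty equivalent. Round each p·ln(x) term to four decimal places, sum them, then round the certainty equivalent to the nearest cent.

E[u] = 0.6·ln(189000) + 0.25·ln(176000) + 0.15·ln(2000) = 7.2897 + 3.0196 + 1.1401 = 11.4494
CE = e^11.4494 ≈ 93845.02

$93,845.02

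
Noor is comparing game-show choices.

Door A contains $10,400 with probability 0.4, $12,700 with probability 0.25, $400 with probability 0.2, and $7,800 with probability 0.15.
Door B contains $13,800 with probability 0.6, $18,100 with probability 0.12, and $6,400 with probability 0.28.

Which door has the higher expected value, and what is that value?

Door B ($12,244)

Door A = 0.4 × 10400 + 0.25 × 12700 + 0.2 × 400 + 0.15 × 7800 = 4160 + 3175 + 80 + 1170 = 8585
Door B = 0.6 × 13800 + 0.12 × 18100 + 0.28 × 6400 = 8280 + 2172 + 1792 = 12244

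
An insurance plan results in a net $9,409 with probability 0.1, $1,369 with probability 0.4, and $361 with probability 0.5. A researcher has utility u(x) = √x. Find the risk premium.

$513

E[u] = 0.1·√9409 + 0.4·√1369 + 0.5·√361 = 0.1·97 + 0.4·37 + 0.5·19 = 34
CE = (34)² = 1156
Risk premium = EV − CE = 1669 − 1156 = 513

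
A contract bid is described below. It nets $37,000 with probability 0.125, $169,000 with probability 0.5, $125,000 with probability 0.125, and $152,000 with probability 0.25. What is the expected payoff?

EV = 0.125 × 37000 + 0.5 × 169000 + 0.125 × 125000 + 0.25 × 152000 = 4625 + 84500 + 15625 + 38000 = 142750

$142,750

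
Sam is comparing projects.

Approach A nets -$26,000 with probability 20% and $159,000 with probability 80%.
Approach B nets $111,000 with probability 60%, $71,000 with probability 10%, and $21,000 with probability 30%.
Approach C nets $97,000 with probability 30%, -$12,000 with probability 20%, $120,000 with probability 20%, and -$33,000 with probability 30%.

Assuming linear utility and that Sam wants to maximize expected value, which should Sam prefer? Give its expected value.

Approach A = 0.2 × (-26000) + 0.8 × 159000 = -5200 + 127200 = 122000
Approach B = 0.6 × 111000 + 0.1 × 71000 + 0.3 × 21000 = 66600 + 7100 + 6300 = 80000
Approach C = 0.3 × 97000 + 0.2 × (-12000) + 0.2 × 120000 + 0.3 × (-33000) = 29100 − 2400 + 24000 − 9900 = 40800

Approach A ($122,000)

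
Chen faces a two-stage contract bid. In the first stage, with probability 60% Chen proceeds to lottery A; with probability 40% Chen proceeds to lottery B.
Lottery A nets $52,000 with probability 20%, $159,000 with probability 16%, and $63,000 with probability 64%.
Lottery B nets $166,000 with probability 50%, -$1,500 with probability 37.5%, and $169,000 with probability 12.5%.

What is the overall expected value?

$87,121

EV(A) = 0.2 × 52000 + 0.16 × 159000 + 0.64 × 63000 = 10400 + 25440 + 40320 = 76160
EV(B) = 0.5 × 166000 + 0.375 × (-1500) + 0.125 × 169000 = 83000 − 562.5 + 21125 = 103562.5
Overall = 0.6 × 76160 + 0.4 × 103562.5 = 45696 + 41425 = 87121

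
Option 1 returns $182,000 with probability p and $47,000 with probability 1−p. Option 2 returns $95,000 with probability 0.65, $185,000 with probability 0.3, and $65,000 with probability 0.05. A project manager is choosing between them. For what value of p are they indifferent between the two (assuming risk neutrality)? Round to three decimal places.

p = 0.544

EV(Option 2) = 0.65 × 95000 + 0.3 × 185000 + 0.05 × 65000 = 61750 + 55500 + 3250 = 120500
p·182000 + (1−p)·47000 = 120500
135000p + 47000 = 120500
p = (120500 − 47000) / 135000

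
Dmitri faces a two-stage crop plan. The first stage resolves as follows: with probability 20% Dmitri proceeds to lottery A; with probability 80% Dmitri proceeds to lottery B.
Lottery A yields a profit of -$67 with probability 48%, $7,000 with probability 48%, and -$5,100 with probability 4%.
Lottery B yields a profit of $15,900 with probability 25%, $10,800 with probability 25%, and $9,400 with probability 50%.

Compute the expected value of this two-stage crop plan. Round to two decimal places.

$9,724.77

EV(A) = 0.48 × (-67) + 0.48 × 7000 + 0.04 × (-5100) = -32.16 + 3360 − 204 = 3123.84
EV(B) = 0.25 × 15900 + 0.25 × 10800 + 0.5 × 9400 = 3975 + 2700 + 4700 = 11375
Overall = 0.2 × 3123.84 + 0.8 × 11375 = 624.768 + 9100 = 9724.768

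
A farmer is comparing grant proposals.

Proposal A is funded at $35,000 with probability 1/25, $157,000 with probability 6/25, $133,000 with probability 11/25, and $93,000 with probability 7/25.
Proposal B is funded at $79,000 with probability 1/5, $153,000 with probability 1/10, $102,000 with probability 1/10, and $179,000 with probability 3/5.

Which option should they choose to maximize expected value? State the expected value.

Proposal B ($148,700)

Proposal A = 1/25 × 35000 + 6/25 × 157000 + 11/25 × 133000 + 7/25 × 93000 = 1400 + 37680 + 58520 + 26040 = 123640
Proposal B = 1/5 × 79000 + 1/10 × 153000 + 1/10 × 102000 + 3/5 × 179000 = 15800 + 15300 + 10200 + 107400 = 148700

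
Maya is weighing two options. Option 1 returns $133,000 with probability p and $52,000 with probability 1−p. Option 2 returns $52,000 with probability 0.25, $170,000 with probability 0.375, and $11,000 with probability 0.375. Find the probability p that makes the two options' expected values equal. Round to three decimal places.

EV(Option 2) = 0.25 × 52000 + 0.375 × 170000 + 0.375 × 11000 = 13000 + 63750 + 4125 = 80875
p·133000 + (1−p)·52000 = 80875
81000p + 52000 = 80875
p = (80875 − 52000) / 81000

p = 0.356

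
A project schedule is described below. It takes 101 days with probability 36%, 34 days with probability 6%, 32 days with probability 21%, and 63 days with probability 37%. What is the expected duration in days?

EV = 0.36 × 101 + 0.06 × 34 + 0.21 × 32 + 0.37 × 63 = 36.36 + 2.04 + 6.72 + 23.31 = 68.43

68.43 days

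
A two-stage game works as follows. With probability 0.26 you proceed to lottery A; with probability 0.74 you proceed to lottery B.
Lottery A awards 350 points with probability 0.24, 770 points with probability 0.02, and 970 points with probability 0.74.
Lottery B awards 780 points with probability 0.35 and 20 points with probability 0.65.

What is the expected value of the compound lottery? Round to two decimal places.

424.11 points

EV(A) = 0.24 × 350 + 0.02 × 770 + 0.74 × 970 = 84 + 15.4 + 717.8 = 817.2
EV(B) = 0.35 × 780 + 0.65 × 20 = 273 + 13 = 286
Overall = 0.26 × 817.2 + 0.74 × 286 = 212.472 + 211.64 = 424.112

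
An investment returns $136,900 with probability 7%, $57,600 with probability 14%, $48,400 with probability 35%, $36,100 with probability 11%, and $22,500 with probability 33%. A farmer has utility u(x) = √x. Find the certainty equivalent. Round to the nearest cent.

$42,807.61

E[u] = 0.07·√136900 + 0.14·√57600 + 0.35·√48400 + 0.11·√36100 + 0.33·√22500 = 0.07·370 + 0.14·240 + 0.35·220 + 0.11·190 + 0.33·150 = 206.9
CE = (206.9)² = 42807.61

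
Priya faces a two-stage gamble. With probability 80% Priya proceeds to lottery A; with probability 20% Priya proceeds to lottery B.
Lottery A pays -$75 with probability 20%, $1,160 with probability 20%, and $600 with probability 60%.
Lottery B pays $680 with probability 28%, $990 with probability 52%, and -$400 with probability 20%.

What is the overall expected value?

EV(A) = 0.2 × (-75) + 0.2 × 1160 + 0.6 × 600 = -15 + 232 + 360 = 577
EV(B) = 0.28 × 680 + 0.52 × 990 + 0.2 × (-400) = 190.4 + 514.8 − 80 = 625.2
Overall = 0.8 × 577 + 0.2 × 625.2 = 461.6 + 125.04 = 586.64

$586.64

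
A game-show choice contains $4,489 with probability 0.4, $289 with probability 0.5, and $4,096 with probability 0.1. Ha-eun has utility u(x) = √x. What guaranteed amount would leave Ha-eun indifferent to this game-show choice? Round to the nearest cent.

E[u] = 0.4·√4489 + 0.5·√289 + 0.1·√4096 = 0.4·67 + 0.5·17 + 0.1·64 = 41.7
CE = (41.7)² = 1738.89

$1,738.89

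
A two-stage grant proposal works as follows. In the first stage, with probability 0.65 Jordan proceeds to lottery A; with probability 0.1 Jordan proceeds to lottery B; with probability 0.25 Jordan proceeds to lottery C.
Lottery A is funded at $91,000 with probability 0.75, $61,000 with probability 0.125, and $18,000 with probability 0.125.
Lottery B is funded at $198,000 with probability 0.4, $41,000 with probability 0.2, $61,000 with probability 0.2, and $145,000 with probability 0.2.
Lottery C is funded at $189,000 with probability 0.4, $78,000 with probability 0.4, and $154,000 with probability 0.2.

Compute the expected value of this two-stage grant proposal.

EV(A) = 0.75 × 91000 + 0.125 × 61000 + 0.125 × 18000 = 68250 + 7625 + 2250 = 78125
EV(B) = 0.4 × 198000 + 0.2 × 41000 + 0.2 × 61000 + 0.2 × 145000 = 79200 + 8200 + 12200 + 29000 = 128600
EV(C) = 0.4 × 189000 + 0.4 × 78000 + 0.2 × 154000 = 75600 + 31200 + 30800 = 137600
Overall = 0.65 × 78125 + 0.1 × 128600 + 0.25 × 137600 = 50781.25 + 12860 + 34400 = 98041.25

$98,041.25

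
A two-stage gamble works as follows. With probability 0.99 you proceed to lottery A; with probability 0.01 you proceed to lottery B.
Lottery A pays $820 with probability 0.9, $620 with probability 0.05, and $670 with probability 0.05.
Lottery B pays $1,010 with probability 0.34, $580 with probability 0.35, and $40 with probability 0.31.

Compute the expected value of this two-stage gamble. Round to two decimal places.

EV(A) = 0.9 × 820 + 0.05 × 620 + 0.05 × 670 = 738 + 31 + 33.5 = 802.5
EV(B) = 0.34 × 1010 + 0.35 × 580 + 0.31 × 40 = 343.4 + 203 + 12.4 = 558.8
Overall = 0.99 × 802.5 + 0.01 × 558.8 = 794.475 + 5.588 = 800.063

$800.06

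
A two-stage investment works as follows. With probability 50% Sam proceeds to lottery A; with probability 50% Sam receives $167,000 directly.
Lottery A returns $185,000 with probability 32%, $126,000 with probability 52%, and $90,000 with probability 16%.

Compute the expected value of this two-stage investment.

$153,060

EV(A) = 0.32 × 185000 + 0.52 × 126000 + 0.16 × 90000 = 59200 + 65520 + 14400 = 139120
Branch B: 167000 (certain)
Overall = 0.5 × 139120 + 0.5 × 167000 = 69560 + 83500 = 153060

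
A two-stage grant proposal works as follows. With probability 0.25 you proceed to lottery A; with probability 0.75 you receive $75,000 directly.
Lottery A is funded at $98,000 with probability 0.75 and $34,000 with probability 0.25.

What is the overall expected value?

$76,750

EV(A) = 0.75 × 98000 + 0.25 × 34000 = 73500 + 8500 = 82000
Branch B: 75000 (certain)
Overall = 0.25 × 82000 + 0.75 × 75000 = 20500 + 56250 = 76750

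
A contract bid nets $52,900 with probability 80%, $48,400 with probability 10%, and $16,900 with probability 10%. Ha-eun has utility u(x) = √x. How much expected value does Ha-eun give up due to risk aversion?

E[u] = 0.8·√52900 + 0.1·√48400 + 0.1·√16900 = 0.8·230 + 0.1·220 + 0.1·130 = 219
CE = (219)² = 47961
Risk premium = EV − CE = 48850 − 47961 = 889

$889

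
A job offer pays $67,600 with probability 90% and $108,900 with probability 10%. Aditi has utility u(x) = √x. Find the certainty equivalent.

E[u] = 0.9·√67600 + 0.1·√108900 = 0.9·260 + 0.1·330 = 267
CE = (267)² = 71289

$71,289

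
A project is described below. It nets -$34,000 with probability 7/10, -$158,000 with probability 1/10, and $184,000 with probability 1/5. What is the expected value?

-$2,800

EV = 7/10 × (-34000) + 1/10 × (-158000) + 1/5 × 184000 = -23800 − 15800 + 36800 = -2800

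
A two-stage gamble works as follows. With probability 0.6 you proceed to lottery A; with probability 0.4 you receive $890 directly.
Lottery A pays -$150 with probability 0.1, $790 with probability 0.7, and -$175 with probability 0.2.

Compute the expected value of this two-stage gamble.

EV(A) = 0.1 × (-150) + 0.7 × 790 + 0.2 × (-175) = -15 + 553 − 35 = 503
Branch B: 890 (certain)
Overall = 0.6 × 503 + 0.4 × 890 = 301.8 + 356 = 657.8

$657.80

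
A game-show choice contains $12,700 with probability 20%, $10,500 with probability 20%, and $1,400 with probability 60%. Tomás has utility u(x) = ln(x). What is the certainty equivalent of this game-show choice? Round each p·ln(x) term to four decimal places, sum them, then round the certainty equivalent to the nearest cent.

$3,255.82

E[u] = 0.2·ln(12700) + 0.2·ln(10500) + 0.6·ln(1400) = 1.8899 + 1.8518 + 4.3465 = 8.0882
CE = e^8.0882 ≈ 3255.82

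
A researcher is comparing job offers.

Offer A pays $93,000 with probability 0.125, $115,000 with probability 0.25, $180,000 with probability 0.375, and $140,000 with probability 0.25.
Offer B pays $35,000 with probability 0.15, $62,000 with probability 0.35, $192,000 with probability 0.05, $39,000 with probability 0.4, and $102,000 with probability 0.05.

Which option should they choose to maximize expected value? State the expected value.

Offer A = 0.125 × 93000 + 0.25 × 115000 + 0.375 × 180000 + 0.25 × 140000 = 11625 + 28750 + 67500 + 35000 = 142875
Offer B = 0.15 × 35000 + 0.35 × 62000 + 0.05 × 192000 + 0.4 × 39000 + 0.05 × 102000 = 5250 + 21700 + 9600 + 15600 + 5100 = 57250

Offer A ($142,875)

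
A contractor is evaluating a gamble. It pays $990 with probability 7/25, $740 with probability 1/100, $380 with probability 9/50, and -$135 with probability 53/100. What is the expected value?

EV = 7/25 × 990 + 1/100 × 740 + 9/50 × 380 + 53/100 × (-135) = 277.2 + 7.4 + 68.4 − 71.55 = 281.45

$281.45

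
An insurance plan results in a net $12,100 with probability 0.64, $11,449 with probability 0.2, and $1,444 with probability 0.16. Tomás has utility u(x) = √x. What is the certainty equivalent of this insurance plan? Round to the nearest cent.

E[u] = 0.64·√12100 + 0.2·√11449 + 0.16·√1444 = 0.64·110 + 0.2·107 + 0.16·38 = 97.88
CE = (97.88)² = 9580.4944

$9,580.49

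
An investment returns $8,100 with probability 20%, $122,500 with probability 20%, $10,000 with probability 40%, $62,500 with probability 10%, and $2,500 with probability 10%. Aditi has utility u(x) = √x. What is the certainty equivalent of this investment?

E[u] = 0.2·√8100 + 0.2·√122500 + 0.4·√10000 + 0.1·√62500 + 0.1·√2500 = 0.2·90 + 0.2·350 + 0.4·100 + 0.1·250 + 0.1·50 = 158
CE = (158)² = 24964

$24,964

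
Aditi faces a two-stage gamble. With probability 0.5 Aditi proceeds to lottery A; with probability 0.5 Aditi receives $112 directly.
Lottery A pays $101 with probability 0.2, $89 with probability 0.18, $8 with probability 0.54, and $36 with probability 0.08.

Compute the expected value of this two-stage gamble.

EV(A) = 0.2 × 101 + 0.18 × 89 + 0.54 × 8 + 0.08 × 36 = 20.2 + 16.02 + 4.32 + 2.88 = 43.42
Branch B: 112 (certain)
Overall = 0.5 × 43.42 + 0.5 × 112 = 21.71 + 56 = 77.71

$77.71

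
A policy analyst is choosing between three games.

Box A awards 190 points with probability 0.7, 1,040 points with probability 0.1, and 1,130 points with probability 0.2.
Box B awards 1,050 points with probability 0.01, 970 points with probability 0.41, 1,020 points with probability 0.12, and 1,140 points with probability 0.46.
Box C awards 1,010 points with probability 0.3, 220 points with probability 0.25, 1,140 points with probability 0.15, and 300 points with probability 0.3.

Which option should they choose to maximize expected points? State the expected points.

Box A = 0.7 × 190 + 0.1 × 1040 + 0.2 × 1130 = 133 + 104 + 226 = 463
Box B = 0.01 × 1050 + 0.41 × 970 + 0.12 × 1020 + 0.46 × 1140 = 10.5 + 397.7 + 122.4 + 524.4 = 1055
Box C = 0.3 × 1010 + 0.25 × 220 + 0.15 × 1140 + 0.3 × 300 = 303 + 55 + 171 + 90 = 619

Box B (1,055 points)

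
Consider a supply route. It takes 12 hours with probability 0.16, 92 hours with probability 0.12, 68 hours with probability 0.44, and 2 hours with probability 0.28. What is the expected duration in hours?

43.44 hours

EV = 0.16 × 12 + 0.12 × 92 + 0.44 × 68 + 0.28 × 2 = 1.92 + 11.04 + 29.92 + 0.56 = 43.44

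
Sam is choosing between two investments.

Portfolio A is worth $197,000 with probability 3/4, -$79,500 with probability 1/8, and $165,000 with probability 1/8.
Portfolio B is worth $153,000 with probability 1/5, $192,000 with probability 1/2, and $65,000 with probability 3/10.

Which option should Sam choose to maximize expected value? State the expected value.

Portfolio A ($158,437.50)

Portfolio A = 3/4 × 197000 + 1/8 × (-79500) + 1/8 × 165000 = 147750 − 9937.5 + 20625 = 158437.5
Portfolio B = 1/5 × 153000 + 1/2 × 192000 + 3/10 × 65000 = 30600 + 96000 + 19500 = 146100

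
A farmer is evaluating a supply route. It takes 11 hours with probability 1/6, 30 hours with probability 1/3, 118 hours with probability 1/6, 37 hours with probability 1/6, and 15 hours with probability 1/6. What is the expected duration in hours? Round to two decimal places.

EV = 1/6 × 11 + 1/3 × 30 + 1/6 × 118 + 1/6 × 37 + 1/6 × 15 = 1.8333 + 10 + 19.6667 + 6.1667 + 2.5 = 40.1667

40.17 hours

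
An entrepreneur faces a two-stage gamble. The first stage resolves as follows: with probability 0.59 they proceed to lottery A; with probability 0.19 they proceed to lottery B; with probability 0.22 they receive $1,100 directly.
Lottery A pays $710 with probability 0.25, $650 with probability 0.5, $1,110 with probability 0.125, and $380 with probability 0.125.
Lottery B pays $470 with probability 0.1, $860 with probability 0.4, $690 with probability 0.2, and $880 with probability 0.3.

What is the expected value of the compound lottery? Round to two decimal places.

$799.03

EV(A) = 0.25 × 710 + 0.5 × 650 + 0.125 × 1110 + 0.125 × 380 = 177.5 + 325 + 138.75 + 47.5 = 688.75
EV(B) = 0.1 × 470 + 0.4 × 860 + 0.2 × 690 + 0.3 × 880 = 47 + 344 + 138 + 264 = 793
Branch C: 1100 (certain)
Overall = 0.59 × 688.75 + 0.19 × 793 + 0.22 × 1100 = 406.3625 + 150.67 + 242 = 799.0325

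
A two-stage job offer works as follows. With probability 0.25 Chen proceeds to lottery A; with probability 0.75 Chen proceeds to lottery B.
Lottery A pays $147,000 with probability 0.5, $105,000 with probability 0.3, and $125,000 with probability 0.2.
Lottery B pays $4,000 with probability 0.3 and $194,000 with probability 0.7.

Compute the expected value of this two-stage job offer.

$135,250

EV(A) = 0.5 × 147000 + 0.3 × 105000 + 0.2 × 125000 = 73500 + 31500 + 25000 = 130000
EV(B) = 0.3 × 4000 + 0.7 × 194000 = 1200 + 135800 = 137000
Overall = 0.25 × 130000 + 0.75 × 137000 = 32500 + 102750 = 135250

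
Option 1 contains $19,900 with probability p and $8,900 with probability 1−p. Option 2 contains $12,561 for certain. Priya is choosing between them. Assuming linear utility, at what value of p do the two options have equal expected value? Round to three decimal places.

p·19900 + (1−p)·8900 = 12561
11000p + 8900 = 12561
p = (12561 − 8900) / 11000

p = 0.333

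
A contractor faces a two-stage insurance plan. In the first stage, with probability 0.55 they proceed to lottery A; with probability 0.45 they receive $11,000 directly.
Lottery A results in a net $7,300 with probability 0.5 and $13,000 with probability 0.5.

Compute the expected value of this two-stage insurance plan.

$10,532.50

EV(A) = 0.5 × 7300 + 0.5 × 13000 = 3650 + 6500 = 10150
Branch B: 11000 (certain)
Overall = 0.55 × 10150 + 0.45 × 11000 = 5582.5 + 4950 = 10532.5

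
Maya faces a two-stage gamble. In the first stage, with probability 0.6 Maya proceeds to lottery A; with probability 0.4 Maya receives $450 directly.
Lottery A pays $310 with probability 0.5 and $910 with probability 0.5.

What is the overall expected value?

EV(A) = 0.5 × 310 + 0.5 × 910 = 155 + 455 = 610
Branch B: 450 (certain)
Overall = 0.6 × 610 + 0.4 × 450 = 366 + 180 = 546

$546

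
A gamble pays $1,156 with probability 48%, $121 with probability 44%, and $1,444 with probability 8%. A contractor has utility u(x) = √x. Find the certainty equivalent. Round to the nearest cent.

$585.64

E[u] = 0.48·√1156 + 0.44·√121 + 0.08·√1444 = 0.48·34 + 0.44·11 + 0.08·38 = 24.2
CE = (24.2)² = 585.64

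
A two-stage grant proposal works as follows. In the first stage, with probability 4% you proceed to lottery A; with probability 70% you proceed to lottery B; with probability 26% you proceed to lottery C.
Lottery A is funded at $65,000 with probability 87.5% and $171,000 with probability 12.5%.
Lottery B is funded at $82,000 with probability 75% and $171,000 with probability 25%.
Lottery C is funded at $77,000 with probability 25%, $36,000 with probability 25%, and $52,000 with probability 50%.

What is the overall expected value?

$90,210

EV(A) = 0.875 × 65000 + 0.125 × 171000 = 56875 + 21375 = 78250
EV(B) = 0.75 × 82000 + 0.25 × 171000 = 61500 + 42750 = 104250
EV(C) = 0.25 × 77000 + 0.25 × 36000 + 0.5 × 52000 = 19250 + 9000 + 26000 = 54250
Overall = 0.04 × 78250 + 0.7 × 104250 + 0.26 × 54250 = 3130 + 72975 + 14105 = 90210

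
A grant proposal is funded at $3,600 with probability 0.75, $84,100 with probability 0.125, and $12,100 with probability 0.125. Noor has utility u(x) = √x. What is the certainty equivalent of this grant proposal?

$9,025

E[u] = 0.75·√3600 + 0.125·√84100 + 0.125·√12100 = 0.75·60 + 0.125·290 + 0.125·110 = 95
CE = (95)² = 9025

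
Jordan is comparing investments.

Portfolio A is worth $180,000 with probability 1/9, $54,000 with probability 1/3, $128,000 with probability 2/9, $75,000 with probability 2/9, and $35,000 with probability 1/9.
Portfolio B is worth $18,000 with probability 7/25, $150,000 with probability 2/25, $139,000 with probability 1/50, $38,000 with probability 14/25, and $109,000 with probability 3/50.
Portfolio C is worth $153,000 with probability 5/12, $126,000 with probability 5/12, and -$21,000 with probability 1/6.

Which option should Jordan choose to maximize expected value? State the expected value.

Portfolio C ($112,750)

Portfolio A = 1/9 × 180000 + 1/3 × 54000 + 2/9 × 128000 + 2/9 × 75000 + 1/9 × 35000 = 20000 + 18000 + 28444.4444 + 16666.6667 + 3888.8889 = 87000
Portfolio B = 7/25 × 18000 + 2/25 × 150000 + 1/50 × 139000 + 14/25 × 38000 + 3/50 × 109000 = 5040 + 12000 + 2780 + 21280 + 6540 = 47640
Portfolio C = 5/12 × 153000 + 5/12 × 126000 + 1/6 × (-21000) = 63750 + 52500 − 3500 = 112750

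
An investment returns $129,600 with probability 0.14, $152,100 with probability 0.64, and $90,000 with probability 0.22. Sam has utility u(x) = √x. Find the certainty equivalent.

E[u] = 0.14·√129600 + 0.64·√152100 + 0.22·√90000 = 0.14·360 + 0.64·390 + 0.22·300 = 366
CE = (366)² = 133956

$133,956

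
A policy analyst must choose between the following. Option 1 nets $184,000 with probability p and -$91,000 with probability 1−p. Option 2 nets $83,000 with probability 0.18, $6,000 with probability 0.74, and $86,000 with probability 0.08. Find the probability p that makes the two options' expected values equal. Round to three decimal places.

p = 0.426

EV(Option 2) = 0.18 × 83000 + 0.74 × 6000 + 0.08 × 86000 = 14940 + 4440 + 6880 = 26260
p·184000 + (1−p)·(-91000) = 26260
275000p − 91000 = 26260
p = (26260 + 91000) / 275000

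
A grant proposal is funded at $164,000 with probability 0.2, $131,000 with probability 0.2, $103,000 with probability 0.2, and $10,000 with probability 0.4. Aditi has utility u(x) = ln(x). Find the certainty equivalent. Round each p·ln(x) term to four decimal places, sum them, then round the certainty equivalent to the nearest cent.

E[u] = 0.2·ln(164000) + 0.2·ln(131000) + 0.2·ln(103000) + 0.4·ln(10000) = 2.4015 + 2.3566 + 2.3085 + 3.6841 = 10.7507
CE = e^10.7507 ≈ 46662.68

$46,662.68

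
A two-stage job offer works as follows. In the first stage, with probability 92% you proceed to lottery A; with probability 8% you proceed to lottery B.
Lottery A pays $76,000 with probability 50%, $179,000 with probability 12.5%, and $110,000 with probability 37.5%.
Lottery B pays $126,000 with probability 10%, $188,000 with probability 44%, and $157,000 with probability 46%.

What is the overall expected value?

EV(A) = 0.5 × 76000 + 0.125 × 179000 + 0.375 × 110000 = 38000 + 22375 + 41250 = 101625
EV(B) = 0.1 × 126000 + 0.44 × 188000 + 0.46 × 157000 = 12600 + 82720 + 72220 = 167540
Overall = 0.92 × 101625 + 0.08 × 167540 = 93495 + 13403.2 = 106898.2

$106,898.20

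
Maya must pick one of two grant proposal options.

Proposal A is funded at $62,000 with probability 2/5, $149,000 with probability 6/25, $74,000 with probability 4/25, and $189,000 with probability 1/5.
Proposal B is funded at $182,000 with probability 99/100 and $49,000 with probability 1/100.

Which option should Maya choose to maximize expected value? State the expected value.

Proposal B ($180,670)

Proposal A = 2/5 × 62000 + 6/25 × 149000 + 4/25 × 74000 + 1/5 × 189000 = 24800 + 35760 + 11840 + 37800 = 110200
Proposal B = 99/100 × 182000 + 1/100 × 49000 = 180180 + 490 = 180670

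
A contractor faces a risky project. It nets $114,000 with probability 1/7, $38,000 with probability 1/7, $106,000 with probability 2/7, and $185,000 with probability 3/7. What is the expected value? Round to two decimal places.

$131,285.71

EV = 1/7 × 114000 + 1/7 × 38000 + 2/7 × 106000 + 3/7 × 185000 = 16285.7143 + 5428.5714 + 30285.7143 + 79285.7143 = 131285.7143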